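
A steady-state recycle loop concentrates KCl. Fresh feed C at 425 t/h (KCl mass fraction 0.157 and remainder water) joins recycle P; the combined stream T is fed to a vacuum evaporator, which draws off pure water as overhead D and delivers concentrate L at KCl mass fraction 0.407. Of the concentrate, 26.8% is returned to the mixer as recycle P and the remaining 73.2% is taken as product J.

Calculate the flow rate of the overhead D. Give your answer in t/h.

Overall KCl balance (none leaves overhead): KCl in fresh feed = KCl in product, i.e. 425×0.157 = (1−0.268)·L·0.407.
L = 66.725/(0.407×0.732) = 223.97 t/h.
Recycle P = 0.268×223.97 = 60.023 t/h.
Combined feed T = 425 + 60.023 = 485.02 t/h.
Overhead D = T − L = 485.02 − 223.97 = 261.06 t/h.

261.1 t/h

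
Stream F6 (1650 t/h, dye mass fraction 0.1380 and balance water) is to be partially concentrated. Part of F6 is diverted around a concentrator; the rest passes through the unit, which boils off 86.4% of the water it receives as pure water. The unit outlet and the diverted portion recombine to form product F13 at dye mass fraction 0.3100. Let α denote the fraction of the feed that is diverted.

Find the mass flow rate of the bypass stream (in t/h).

All 1650×0.138 = 227.7 t/h of dye reaches F13, so F13 = 227.7/0.310 = 734.52 t/h and vapour = 915.48 t/h.
The evaporator receives (1−α)·1650 of feed at 0.862 water and removes 0.864 of that water:
0.864×0.862×(1−α)×1650 = 915.48
(1−α) = 915.48/1228.9 = 0.7450;  α = 0.2550.
Bypass flow = 0.2550×1650 = 420.78 t/h.

420.8 t/h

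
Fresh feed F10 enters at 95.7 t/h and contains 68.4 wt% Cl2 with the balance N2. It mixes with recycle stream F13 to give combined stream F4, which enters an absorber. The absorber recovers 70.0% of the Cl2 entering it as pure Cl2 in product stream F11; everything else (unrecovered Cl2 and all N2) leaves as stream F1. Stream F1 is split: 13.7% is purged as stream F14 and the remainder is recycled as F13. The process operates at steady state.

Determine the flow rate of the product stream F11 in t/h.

61.83 t/h

Cl2 in F4: m_A = 95.7×0.684 + (1−0.137)·(1−0.700)·m_A, so m_A = 65.459/0.7411 = 88.327 t/h.
Product F11 = 0.700×88.327 = 61.829 t/h.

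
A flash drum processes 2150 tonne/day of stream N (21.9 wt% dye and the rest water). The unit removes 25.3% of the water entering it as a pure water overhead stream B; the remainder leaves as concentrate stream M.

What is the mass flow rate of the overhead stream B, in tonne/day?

water entering = 2150×0.781 = 1679.2 tonne/day; overhead removed = 0.253×1679.2 = 424.82 tonne/day.

424.8 tonne/day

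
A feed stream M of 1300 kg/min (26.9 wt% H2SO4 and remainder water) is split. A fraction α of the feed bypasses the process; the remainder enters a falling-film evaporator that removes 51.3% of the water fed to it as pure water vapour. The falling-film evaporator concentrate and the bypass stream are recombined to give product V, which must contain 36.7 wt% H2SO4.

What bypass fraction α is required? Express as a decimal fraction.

All 1300×0.269 = 349.7 kg/min of H2SO4 reaches V, so V = 349.7/0.367 = 952.86 kg/min and vapour = 347.14 kg/min.
The evaporator receives (1−α)·1300 of feed at 0.731 water and removes 0.513 of that water:
0.513×0.731×(1−α)×1300 = 347.14
(1−α) = 347.14/487.5 = 0.7121;  α = 0.2879.

0.288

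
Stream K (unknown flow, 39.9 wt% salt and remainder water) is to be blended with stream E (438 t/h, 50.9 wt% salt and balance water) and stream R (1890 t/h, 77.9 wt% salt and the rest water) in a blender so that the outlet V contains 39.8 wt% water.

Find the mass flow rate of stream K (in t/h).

1447 t/h

Let K be the unknown flow. Total out = 2328 + K.
water balance: 632.75 + 0.601·K = 0.398·(2328 + K)
(0.601 − 0.398)·K = 0.398×2328 − 632.75 = 293.8
K = 293.8 / 0.203 = 1447.3 t/h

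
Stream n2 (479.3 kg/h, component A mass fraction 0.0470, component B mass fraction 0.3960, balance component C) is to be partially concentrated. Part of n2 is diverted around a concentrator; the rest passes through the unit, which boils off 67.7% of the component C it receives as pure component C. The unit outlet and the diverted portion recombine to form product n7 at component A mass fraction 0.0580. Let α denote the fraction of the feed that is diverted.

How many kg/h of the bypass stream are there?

All 479.3×0.047 = 22.527 kg/h of component A reaches n7, so n7 = 22.527/0.058 = 388.4 kg/h and vapour = 90.902 kg/h.
The evaporator receives (1−α)·479.3 of feed at 0.557 component C and removes 0.677 of that component C:
0.677×0.557×(1−α)×479.3 = 90.902
(1−α) = 90.902/180.74 = 0.5029;  α = 0.4971.
Bypass flow = 0.4971×479.3 = 238.24 kg/h.

238.2 kg/h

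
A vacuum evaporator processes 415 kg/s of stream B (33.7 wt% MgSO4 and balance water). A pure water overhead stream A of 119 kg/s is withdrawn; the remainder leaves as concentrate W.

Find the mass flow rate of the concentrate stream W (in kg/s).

296 kg/s

Concentrate = 415 − 119 = 296 kg/s.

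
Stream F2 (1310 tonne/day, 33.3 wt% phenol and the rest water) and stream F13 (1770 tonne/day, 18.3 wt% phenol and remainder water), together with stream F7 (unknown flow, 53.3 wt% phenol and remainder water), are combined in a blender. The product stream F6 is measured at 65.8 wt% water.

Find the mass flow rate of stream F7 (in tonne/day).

1535 tonne/day

Let F7 be the unknown flow. Total out = 3080 + F7.
water balance: 2319.9 + 0.467·F7 = 0.658·(3080 + F7)
(0.467 − 0.658)·F7 = 0.658×3080 − 2319.9 = -293.22
F7 = -293.22 / -0.191 = 1535.2 tonne/day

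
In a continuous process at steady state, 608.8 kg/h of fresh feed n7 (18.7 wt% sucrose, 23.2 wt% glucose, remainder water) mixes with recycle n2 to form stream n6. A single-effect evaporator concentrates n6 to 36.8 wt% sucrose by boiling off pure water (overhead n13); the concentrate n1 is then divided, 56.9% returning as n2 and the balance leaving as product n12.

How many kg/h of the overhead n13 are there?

299.4 kg/h

Overall sucrose balance (none leaves overhead): sucrose in fresh feed = sucrose in product, i.e. 608.8×0.187 = (1−0.569)·n1·0.368.
n1 = 113.85/(0.368×0.431) = 717.78 kg/h.
Recycle n2 = 0.569×717.78 = 408.42 kg/h.
Combined feed n6 = 608.8 + 408.42 = 1017.2 kg/h.
Overhead n13 = n6 − n1 = 1017.2 − 717.78 = 299.44 kg/h.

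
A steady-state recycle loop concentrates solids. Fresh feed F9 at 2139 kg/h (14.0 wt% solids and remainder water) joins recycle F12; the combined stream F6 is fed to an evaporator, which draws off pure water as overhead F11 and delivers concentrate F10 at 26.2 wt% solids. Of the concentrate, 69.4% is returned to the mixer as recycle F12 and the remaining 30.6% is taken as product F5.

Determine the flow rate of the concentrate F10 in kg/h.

Overall solids balance (none leaves overhead): solids in fresh feed = solids in product, i.e. 2139×0.140 = (1−0.694)·F10·0.262.
F10 = 299.46/(0.262×0.306) = 3735.2 kg/h.

3735 kg/h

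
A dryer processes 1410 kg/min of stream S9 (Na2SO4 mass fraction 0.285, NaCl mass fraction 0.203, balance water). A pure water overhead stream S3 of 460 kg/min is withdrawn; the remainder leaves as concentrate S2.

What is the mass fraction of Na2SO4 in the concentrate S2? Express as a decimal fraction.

Na2SO4 is not removed: 1410×0.285 = 401.85 kg/min of Na2SO4 enters S2.
Concentrate = 1410 − 460 = 950 kg/min.
Mass fraction = 401.85/950 = 0.423.

0.423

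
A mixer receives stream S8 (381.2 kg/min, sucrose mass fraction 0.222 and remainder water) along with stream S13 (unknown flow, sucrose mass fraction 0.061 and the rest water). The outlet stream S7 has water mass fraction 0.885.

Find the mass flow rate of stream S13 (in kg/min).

Let S13 be the unknown flow. Total out = 381.2 + S13.
water balance: 296.57 + 0.939·S13 = 0.885·(381.2 + S13)
(0.939 − 0.885)·S13 = 0.885×381.2 − 296.57 = 40.788
S13 = 40.788 / 0.054 = 755.34 kg/min

755.3 kg/min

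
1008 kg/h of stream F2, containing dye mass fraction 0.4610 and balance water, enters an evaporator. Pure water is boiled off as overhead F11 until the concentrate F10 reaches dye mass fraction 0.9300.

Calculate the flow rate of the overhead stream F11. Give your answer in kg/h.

dye is conserved: 1008×0.461 = 464.69 kg/h all reports to the concentrate.
Concentrate = 464.69/(target fraction) = 499.66 kg/h.
Overhead = 1008 − 499.66 = 508.34 kg/h.

508.3 kg/h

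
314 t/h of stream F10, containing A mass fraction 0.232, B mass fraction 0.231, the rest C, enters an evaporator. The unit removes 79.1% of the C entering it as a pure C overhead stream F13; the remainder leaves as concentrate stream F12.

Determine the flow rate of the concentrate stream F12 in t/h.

C entering = 314×0.537 = 168.62 t/h; overhead removed = 0.791×168.62 = 133.38 t/h.
Concentrate = 314 − 133.38 = 180.62 t/h.

180.6 t/h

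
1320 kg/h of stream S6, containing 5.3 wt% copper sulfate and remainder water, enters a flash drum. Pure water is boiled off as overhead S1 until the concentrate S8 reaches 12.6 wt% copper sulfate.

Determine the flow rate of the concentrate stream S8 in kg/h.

555.2 kg/h

copper sulfate is conserved: 1320×0.053 = 69.96 kg/h all reports to the concentrate.
Concentrate = 69.96/(target fraction) = 555.24 kg/h.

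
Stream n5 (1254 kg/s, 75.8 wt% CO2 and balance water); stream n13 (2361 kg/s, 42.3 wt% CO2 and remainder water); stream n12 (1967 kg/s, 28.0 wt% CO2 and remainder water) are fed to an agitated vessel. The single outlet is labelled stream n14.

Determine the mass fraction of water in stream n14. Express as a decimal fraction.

0.5521

Total flow out = 1254 + 2361 + 1967 = 5582 kg/s.
water in = 1254×0.242 + 2361×0.577 + 1967×0.720 = 3082 kg/s.
water mass fraction in n14 = 3082/5582 = 0.5521.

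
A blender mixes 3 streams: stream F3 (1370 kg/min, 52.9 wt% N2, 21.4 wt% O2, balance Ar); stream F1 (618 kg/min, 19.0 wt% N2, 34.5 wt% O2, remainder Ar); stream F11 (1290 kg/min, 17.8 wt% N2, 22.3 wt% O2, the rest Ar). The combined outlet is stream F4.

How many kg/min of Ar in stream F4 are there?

1412 kg/min

Ar out = Ar in = 1370×0.257 + 618×0.465 + 1290×0.599 = 1412.2 kg/min.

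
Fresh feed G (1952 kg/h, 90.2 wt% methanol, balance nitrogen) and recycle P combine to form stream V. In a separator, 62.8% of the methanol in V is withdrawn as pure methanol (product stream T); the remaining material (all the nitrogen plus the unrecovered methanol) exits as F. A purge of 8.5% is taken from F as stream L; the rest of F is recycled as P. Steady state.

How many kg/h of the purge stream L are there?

275.7 kg/h

nitrogen enters only via G and leaves only via the purge: 1952×0.098 = 0.085×(nitrogen in F), and the separator passes all nitrogen, so nitrogen in V = nitrogen in F = 2250.5 kg/h.
methanol in V: m_A = 1952×0.902 + (1−0.085)·(1−0.628)·m_A, so m_A = 1760.7/0.6596 = 2669.3 kg/h.
F = (1−0.628)×2669.3 + 2250.5 = 3243.5 kg/h.
Purge L = 0.085×3243.5 = 275.7 kg/h.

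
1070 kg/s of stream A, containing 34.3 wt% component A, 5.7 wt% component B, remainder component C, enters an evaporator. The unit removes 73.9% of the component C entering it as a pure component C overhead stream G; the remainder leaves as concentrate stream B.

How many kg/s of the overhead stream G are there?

component C entering = 1070×0.600 = 642 kg/s; overhead removed = 0.739×642 = 474.44 kg/s.

474.4 kg/s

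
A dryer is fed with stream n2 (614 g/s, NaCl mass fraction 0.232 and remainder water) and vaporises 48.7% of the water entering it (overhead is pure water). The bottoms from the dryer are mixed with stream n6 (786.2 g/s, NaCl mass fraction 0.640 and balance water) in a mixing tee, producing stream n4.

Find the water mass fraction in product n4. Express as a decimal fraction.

0.448

Vapour removed = 0.487×0.768×614 = 229.65 g/s; concentrate = 384.35 g/s.
water reaching the mixer = 241.91 (from concentrate) + 786.2×0.360 = 524.94 g/s.
Product flow = 384.35 + 786.2 = 1170.6 g/s; water fraction = 0.448.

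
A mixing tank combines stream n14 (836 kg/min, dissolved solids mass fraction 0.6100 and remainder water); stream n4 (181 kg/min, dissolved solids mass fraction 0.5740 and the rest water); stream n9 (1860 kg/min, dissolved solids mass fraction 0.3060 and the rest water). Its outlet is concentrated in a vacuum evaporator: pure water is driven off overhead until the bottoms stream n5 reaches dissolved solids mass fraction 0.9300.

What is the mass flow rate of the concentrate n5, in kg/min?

dissolved solids entering = 836×0.610 + 181×0.574 + 1860×0.306 = 1183 kg/min.
All dissolved solids reports to n5, so n5 = 1183/0.930 = 1272.1 kg/min.

1272 kg/min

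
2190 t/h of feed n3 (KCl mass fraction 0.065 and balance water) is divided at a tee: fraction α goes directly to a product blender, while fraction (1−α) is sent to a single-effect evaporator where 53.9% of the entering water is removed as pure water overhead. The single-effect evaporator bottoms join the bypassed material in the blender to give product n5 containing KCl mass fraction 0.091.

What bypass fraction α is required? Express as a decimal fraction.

All 2190×0.065 = 142.35 t/h of KCl reaches n5, so n5 = 142.35/0.091 = 1564.3 t/h and vapour = 625.71 t/h.
The evaporator receives (1−α)·2190 of feed at 0.935 water and removes 0.539 of that water:
0.539×0.935×(1−α)×2190 = 625.71
(1−α) = 625.71/1103.7 = 0.5669;  α = 0.4331.

0.433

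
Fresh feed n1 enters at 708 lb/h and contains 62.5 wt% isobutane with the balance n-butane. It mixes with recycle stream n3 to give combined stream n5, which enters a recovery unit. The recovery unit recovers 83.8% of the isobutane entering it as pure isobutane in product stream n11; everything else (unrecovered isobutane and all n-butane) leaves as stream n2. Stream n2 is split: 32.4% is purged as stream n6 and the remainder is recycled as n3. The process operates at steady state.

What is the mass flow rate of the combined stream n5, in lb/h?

1316 lb/h

n-butane enters only via n1 and leaves only via the purge: 708×0.375 = 0.324×(n-butane in n2), and the recovery unit passes all n-butane, so n-butane in n5 = n-butane in n2 = 819.44 lb/h.
isobutane in n5: m_A = 708×0.625 + (1−0.324)·(1−0.838)·m_A, so m_A = 442.5/0.8905 = 496.92 lb/h.
n5 = 496.92 + 819.44 = 1316.4 lb/h.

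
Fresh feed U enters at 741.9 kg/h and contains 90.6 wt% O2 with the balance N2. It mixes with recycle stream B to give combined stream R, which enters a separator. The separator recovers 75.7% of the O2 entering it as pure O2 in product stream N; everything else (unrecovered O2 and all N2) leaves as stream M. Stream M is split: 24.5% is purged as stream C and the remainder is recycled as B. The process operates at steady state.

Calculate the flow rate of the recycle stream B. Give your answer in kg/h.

N2 enters only via U and leaves only via the purge: 741.9×0.094 = 0.245×(N2 in M), and the separator passes all N2, so N2 in R = N2 in M = 284.65 kg/h.
O2 in R: m_A = 741.9×0.906 + (1−0.245)·(1−0.757)·m_A, so m_A = 672.16/0.8165 = 823.19 kg/h.
M = (1−0.757)×823.19 + 284.65 = 484.68 kg/h.
Recycle B = (1−0.245)×484.68 = 365.93 kg/h.

365.9 kg/h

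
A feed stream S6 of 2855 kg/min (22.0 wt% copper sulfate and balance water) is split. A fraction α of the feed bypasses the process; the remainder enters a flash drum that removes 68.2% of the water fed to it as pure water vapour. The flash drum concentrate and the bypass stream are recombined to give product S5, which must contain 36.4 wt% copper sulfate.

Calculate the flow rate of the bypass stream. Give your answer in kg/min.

All 2855×0.220 = 628.1 kg/min of copper sulfate reaches S5, so S5 = 628.1/0.364 = 1725.5 kg/min and vapour = 1129.5 kg/min.
The evaporator receives (1−α)·2855 of feed at 0.780 water and removes 0.682 of that water:
0.682×0.780×(1−α)×2855 = 1129.5
(1−α) = 1129.5/1518.7 = 0.7437;  α = 0.2563.
Bypass flow = 0.2563×2855 = 731.81 kg/min.

731.8 kg/min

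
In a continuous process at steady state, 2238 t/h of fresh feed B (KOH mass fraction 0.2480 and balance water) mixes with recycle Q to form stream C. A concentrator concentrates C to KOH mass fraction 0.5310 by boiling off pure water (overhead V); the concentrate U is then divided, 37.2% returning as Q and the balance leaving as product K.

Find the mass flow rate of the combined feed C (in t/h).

2857 t/h

Overall KOH balance (none leaves overhead): KOH in fresh feed = KOH in product, i.e. 2238×0.248 = (1−0.372)·U·0.531.
U = 555.02/(0.531×0.628) = 1664.4 t/h.
Recycle Q = 0.372×1664.4 = 619.16 t/h.
Combined feed C = 2238 + 619.16 = 2857.2 t/h.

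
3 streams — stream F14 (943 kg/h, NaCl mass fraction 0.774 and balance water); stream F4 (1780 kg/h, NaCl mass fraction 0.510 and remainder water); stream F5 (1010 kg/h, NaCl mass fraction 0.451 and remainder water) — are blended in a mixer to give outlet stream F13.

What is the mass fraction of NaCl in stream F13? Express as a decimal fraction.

0.561

Total flow out = 943 + 1780 + 1010 = 3733 kg/h.
NaCl in = 943×0.774 + 1780×0.510 + 1010×0.451 = 2093.2 kg/h.
NaCl mass fraction in F13 = 2093.2/3733 = 0.561.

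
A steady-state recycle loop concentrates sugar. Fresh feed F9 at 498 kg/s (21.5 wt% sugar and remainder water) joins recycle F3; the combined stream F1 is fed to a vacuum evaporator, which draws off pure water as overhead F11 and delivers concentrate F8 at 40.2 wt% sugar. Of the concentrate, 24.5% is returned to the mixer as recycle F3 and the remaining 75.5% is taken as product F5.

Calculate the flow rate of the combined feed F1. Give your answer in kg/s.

584.4 kg/s

Overall sugar balance (none leaves overhead): sugar in fresh feed = sugar in product, i.e. 498×0.215 = (1−0.245)·F8·0.402.
F8 = 107.07/(0.402×0.755) = 352.77 kg/s.
Recycle F3 = 0.245×352.77 = 86.429 kg/s.
Combined feed F1 = 498 + 86.429 = 584.43 kg/s.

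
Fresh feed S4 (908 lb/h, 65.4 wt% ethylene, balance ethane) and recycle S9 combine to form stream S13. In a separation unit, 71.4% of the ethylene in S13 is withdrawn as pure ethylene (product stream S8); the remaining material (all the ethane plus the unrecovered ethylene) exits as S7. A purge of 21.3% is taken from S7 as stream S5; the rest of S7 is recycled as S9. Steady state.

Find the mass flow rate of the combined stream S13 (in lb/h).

2241 lb/h

ethane enters only via S4 and leaves only via the purge: 908×0.346 = 0.213×(ethane in S7), and the separation unit passes all ethane, so ethane in S13 = ethane in S7 = 1475 lb/h.
ethylene in S13: m_A = 908×0.654 + (1−0.213)·(1−0.714)·m_A, so m_A = 593.83/0.7749 = 766.32 lb/h.
S13 = 766.32 + 1475 = 2241.3 lb/h.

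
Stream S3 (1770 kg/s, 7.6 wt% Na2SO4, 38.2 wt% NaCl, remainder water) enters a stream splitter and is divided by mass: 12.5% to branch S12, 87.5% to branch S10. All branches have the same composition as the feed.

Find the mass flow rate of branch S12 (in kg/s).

221.2 kg/s

Branch S12 flow = 0.125×1770 = 221.25 kg/s.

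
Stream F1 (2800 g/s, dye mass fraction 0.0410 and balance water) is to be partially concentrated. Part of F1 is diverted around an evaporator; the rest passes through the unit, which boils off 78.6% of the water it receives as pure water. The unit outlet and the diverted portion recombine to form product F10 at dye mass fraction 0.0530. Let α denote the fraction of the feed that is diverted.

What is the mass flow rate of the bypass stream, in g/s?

1959 g/s

All 2800×0.041 = 114.8 g/s of dye reaches F10, so F10 = 114.8/0.053 = 2166 g/s and vapour = 633.96 g/s.
The evaporator receives (1−α)·2800 of feed at 0.959 water and removes 0.786 of that water:
0.786×0.959×(1−α)×2800 = 633.96
(1−α) = 633.96/2110.6 = 0.3004;  α = 0.6996.
Bypass flow = 0.6996×2800 = 1958.9 g/s.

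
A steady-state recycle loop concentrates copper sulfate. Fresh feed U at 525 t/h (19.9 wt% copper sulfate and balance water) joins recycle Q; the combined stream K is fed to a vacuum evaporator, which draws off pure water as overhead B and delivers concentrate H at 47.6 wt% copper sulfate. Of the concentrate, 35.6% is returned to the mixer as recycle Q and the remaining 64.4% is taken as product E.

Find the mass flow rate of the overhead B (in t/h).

305.5 t/h

Overall copper sulfate balance (none leaves overhead): copper sulfate in fresh feed = copper sulfate in product, i.e. 525×0.199 = (1−0.356)·H·0.476.
H = 104.48/(0.476×0.644) = 340.82 t/h.
Recycle Q = 0.356×340.82 = 121.33 t/h.
Combined feed K = 525 + 121.33 = 646.33 t/h.
Overhead B = K − H = 646.33 − 340.82 = 305.51 t/h.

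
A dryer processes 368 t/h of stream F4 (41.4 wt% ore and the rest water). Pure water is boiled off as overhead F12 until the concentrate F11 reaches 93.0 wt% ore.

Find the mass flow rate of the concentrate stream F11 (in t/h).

163.8 t/h

ore is conserved: 368×0.414 = 152.35 t/h all reports to the concentrate.
Concentrate = 152.35/(target fraction) = 163.82 t/h.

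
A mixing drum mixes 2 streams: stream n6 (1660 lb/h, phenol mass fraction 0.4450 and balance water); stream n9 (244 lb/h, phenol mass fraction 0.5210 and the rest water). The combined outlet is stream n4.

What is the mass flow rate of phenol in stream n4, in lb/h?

865.8 lb/h

phenol out = phenol in = 1660×0.445 + 244×0.521 = 865.82 lb/h.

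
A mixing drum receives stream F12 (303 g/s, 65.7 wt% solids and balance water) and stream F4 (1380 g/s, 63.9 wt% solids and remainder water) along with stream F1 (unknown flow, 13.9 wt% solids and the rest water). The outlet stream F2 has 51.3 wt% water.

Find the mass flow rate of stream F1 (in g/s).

750.8 g/s

Let F1 be the unknown flow. Total out = 1683 + F1.
water balance: 602.11 + 0.861·F1 = 0.513·(1683 + F1)
(0.861 − 0.513)·F1 = 0.513×1683 − 602.11 = 261.27
F1 = 261.27 / 0.348 = 750.78 g/s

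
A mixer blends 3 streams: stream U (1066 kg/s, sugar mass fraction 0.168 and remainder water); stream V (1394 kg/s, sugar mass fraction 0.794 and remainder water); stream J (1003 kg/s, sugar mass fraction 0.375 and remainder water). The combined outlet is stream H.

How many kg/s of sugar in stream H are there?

sugar out = sugar in = 1066×0.168 + 1394×0.794 + 1003×0.375 = 1662 kg/s.

1662 kg/s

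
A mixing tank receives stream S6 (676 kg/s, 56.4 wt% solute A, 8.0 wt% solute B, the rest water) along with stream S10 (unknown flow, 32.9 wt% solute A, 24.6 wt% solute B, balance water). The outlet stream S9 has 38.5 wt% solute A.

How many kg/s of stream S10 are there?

2161 kg/s

Let S10 be the unknown flow. Total out = 676 + S10.
solute A balance: 381.26 + 0.329·S10 = 0.385·(676 + S10)
(0.329 − 0.385)·S10 = 0.385×676 − 381.26 = -121
S10 = -121 / -0.056 = 2160.8 kg/s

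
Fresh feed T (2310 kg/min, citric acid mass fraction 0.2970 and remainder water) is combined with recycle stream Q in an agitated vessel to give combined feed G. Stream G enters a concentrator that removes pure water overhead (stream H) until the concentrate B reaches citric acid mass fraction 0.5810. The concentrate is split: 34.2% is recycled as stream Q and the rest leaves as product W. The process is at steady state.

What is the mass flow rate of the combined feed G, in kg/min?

Overall citric acid balance (none leaves overhead): citric acid in fresh feed = citric acid in product, i.e. 2310×0.297 = (1−0.342)·B·0.581.
B = 686.07/(0.581×0.658) = 1794.6 kg/min.
Recycle Q = 0.342×1794.6 = 613.75 kg/min.
Combined feed G = 2310 + 613.75 = 2923.8 kg/min.

2924 kg/min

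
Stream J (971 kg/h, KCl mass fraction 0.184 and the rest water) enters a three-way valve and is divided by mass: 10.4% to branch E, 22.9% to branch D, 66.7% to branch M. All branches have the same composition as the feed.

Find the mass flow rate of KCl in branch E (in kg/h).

18.58 kg/h

Branch E total = 0.104×971 = 100.98 kg/h.
KCl in E = 0.184×100.98 = 18.581 kg/h.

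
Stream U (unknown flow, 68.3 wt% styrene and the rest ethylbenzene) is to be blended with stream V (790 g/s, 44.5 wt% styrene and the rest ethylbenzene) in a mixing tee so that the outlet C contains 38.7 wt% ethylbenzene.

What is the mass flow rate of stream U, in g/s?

1896 g/s

Let U be the unknown flow. Total out = 790 + U.
ethylbenzene balance: 438.45 + 0.317·U = 0.387·(790 + U)
(0.317 − 0.387)·U = 0.387×790 − 438.45 = -132.72
U = -132.72 / -0.070 = 1896 g/s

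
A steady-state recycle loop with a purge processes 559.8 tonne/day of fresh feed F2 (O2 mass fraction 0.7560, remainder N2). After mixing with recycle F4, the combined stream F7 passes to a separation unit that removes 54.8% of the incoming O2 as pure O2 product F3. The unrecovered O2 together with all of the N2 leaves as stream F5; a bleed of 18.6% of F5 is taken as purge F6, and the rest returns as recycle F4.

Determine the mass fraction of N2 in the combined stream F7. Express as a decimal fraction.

0.5231

N2 enters only via F2 and leaves only via the purge: 559.8×0.244 = 0.186×(N2 in F5), and the separation unit passes all N2, so N2 in F7 = N2 in F5 = 734.36 tonne/day.
O2 in F7: m_A = 559.8×0.756 + (1−0.186)·(1−0.548)·m_A, so m_A = 423.21/0.6321 = 669.56 tonne/day.
F7 = 669.56 + 734.36 = 1403.9 tonne/day.
N2 fraction in F7 = 734.36/1403.9 = 0.5231.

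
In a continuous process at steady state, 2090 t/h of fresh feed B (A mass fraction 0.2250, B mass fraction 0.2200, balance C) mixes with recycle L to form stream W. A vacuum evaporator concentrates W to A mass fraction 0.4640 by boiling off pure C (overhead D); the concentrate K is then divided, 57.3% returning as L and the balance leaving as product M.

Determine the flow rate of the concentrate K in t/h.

2373 t/h

Overall A balance (none leaves overhead): A in fresh feed = A in product, i.e. 2090×0.225 = (1−0.573)·K·0.464.
K = 470.25/(0.464×0.427) = 2373.5 t/h.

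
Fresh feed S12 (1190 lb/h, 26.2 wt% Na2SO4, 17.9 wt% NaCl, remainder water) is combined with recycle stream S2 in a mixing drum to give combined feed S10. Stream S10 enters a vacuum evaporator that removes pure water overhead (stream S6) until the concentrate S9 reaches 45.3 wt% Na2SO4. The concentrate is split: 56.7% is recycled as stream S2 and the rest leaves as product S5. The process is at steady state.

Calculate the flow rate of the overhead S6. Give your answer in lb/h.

Overall Na2SO4 balance (none leaves overhead): Na2SO4 in fresh feed = Na2SO4 in product, i.e. 1190×0.262 = (1−0.567)·S9·0.453.
S9 = 311.78/(0.453×0.433) = 1589.5 lb/h.
Recycle S2 = 0.567×1589.5 = 901.25 lb/h.
Combined feed S10 = 1190 + 901.25 = 2091.2 lb/h.
Overhead S6 = S10 − S9 = 2091.2 − 1589.5 = 501.74 lb/h.

501.7 lb/h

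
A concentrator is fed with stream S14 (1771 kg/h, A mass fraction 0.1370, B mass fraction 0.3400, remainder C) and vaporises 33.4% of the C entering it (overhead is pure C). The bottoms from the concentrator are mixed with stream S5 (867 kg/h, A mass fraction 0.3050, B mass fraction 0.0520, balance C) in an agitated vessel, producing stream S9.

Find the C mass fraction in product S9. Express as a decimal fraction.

0.5043

Vapour removed = 0.334×0.523×1771 = 309.36 kg/h; concentrate = 1461.6 kg/h.
C reaching the mixer = 616.87 (from concentrate) + 867×0.643 = 1174.4 kg/h.
Product flow = 1461.6 + 867 = 2328.6 kg/h; C fraction = 0.5043.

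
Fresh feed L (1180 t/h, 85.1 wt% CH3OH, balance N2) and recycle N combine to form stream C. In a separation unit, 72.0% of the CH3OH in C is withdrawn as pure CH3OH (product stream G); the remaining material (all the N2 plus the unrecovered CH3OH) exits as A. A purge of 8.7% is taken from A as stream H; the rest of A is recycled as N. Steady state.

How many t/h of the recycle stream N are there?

N2 enters only via L and leaves only via the purge: 1180×0.149 = 0.087×(N2 in A), and the separation unit passes all N2, so N2 in C = N2 in A = 2020.9 t/h.
CH3OH in C: m_A = 1180×0.851 + (1−0.087)·(1−0.720)·m_A, so m_A = 1004.2/0.7444 = 1349.1 t/h.
A = (1−0.720)×1349.1 + 2020.9 = 2398.7 t/h.
Recycle N = (1−0.087)×2398.7 = 2190 t/h.

2190 t/h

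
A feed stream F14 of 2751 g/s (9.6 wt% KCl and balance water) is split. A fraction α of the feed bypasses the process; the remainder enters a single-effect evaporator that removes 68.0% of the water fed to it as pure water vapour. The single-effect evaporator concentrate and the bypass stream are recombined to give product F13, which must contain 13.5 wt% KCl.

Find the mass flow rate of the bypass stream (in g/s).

All 2751×0.096 = 264.1 g/s of KCl reaches F13, so F13 = 264.1/0.135 = 1956.3 g/s and vapour = 794.73 g/s.
The evaporator receives (1−α)·2751 of feed at 0.904 water and removes 0.680 of that water:
0.680×0.904×(1−α)×2751 = 794.73
(1−α) = 794.73/1691.1 = 0.4700;  α = 0.5300.
Bypass flow = 0.5300×2751 = 1458.2 g/s.

1458 g/s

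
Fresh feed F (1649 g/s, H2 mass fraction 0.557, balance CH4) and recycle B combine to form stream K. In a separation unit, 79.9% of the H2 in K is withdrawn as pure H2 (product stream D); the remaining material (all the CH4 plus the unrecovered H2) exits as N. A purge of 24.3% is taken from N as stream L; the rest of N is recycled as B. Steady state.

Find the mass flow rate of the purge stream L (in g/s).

783.4 g/s

CH4 enters only via F and leaves only via the purge: 1649×0.443 = 0.243×(CH4 in N), and the separation unit passes all CH4, so CH4 in K = CH4 in N = 3006.2 g/s.
H2 in K: m_A = 1649×0.557 + (1−0.243)·(1−0.799)·m_A, so m_A = 918.49/0.8478 = 1083.3 g/s.
N = (1−0.799)×1083.3 + 3006.2 = 3224 g/s.
Purge L = 0.243×3224 = 783.42 g/s.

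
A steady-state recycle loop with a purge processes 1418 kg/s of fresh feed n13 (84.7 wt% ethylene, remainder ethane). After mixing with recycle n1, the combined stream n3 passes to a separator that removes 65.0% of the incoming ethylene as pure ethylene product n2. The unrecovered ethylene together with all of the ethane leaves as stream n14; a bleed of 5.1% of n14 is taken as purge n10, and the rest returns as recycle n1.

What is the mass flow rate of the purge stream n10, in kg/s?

ethane enters only via n13 and leaves only via the purge: 1418×0.153 = 0.051×(ethane in n14), and the separator passes all ethane, so ethane in n3 = ethane in n14 = 4254 kg/s.
ethylene in n3: m_A = 1418×0.847 + (1−0.051)·(1−0.650)·m_A, so m_A = 1201/0.6679 = 1798.4 kg/s.
n14 = (1−0.650)×1798.4 + 4254 = 4883.4 kg/s.
Purge n10 = 0.051×4883.4 = 249.06 kg/s.

249.1 kg/s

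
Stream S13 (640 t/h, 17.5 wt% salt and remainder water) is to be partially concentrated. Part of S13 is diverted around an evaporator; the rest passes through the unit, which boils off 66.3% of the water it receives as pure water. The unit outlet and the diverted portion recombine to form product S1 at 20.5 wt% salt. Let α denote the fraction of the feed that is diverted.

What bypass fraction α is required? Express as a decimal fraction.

0.732

All 640×0.175 = 112 t/h of salt reaches S1, so S1 = 112/0.205 = 546.34 t/h and vapour = 93.659 t/h.
The evaporator receives (1−α)·640 of feed at 0.825 water and removes 0.663 of that water:
0.663×0.825×(1−α)×640 = 93.659
(1−α) = 93.659/350.06 = 0.2675;  α = 0.7325.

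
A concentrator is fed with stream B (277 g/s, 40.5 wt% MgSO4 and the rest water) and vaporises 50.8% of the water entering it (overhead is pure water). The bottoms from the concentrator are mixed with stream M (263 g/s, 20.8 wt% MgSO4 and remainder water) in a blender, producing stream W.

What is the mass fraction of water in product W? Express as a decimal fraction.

Vapour removed = 0.508×0.595×277 = 83.726 g/s; concentrate = 193.27 g/s.
water reaching the mixer = 81.089 (from concentrate) + 263×0.792 = 289.38 g/s.
Product flow = 193.27 + 263 = 456.27 g/s; water fraction = 0.634.

0.634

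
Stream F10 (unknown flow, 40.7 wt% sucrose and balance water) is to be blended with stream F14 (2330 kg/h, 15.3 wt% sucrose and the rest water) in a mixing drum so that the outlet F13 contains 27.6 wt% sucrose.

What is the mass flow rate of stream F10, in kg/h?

Let F10 be the unknown flow. Total out = 2330 + F10.
sucrose balance: 356.49 + 0.407·F10 = 0.276·(2330 + F10)
(0.407 − 0.276)·F10 = 0.276×2330 − 356.49 = 286.59
F10 = 286.59 / 0.131 = 2187.7 kg/h

2188 kg/h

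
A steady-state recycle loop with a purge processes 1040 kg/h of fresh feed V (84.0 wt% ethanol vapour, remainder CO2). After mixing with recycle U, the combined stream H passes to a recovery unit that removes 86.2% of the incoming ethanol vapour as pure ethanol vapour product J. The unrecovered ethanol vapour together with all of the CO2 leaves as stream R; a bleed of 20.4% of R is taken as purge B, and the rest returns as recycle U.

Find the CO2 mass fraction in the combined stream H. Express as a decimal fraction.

CO2 enters only via V and leaves only via the purge: 1040×0.160 = 0.204×(CO2 in R), and the recovery unit passes all CO2, so CO2 in H = CO2 in R = 815.69 kg/h.
ethanol vapour in H: m_A = 1040×0.840 + (1−0.204)·(1−0.862)·m_A, so m_A = 873.6/0.8902 = 981.41 kg/h.
H = 981.41 + 815.69 = 1797.1 kg/h.
CO2 fraction in H = 815.69/1797.1 = 0.454.

0.454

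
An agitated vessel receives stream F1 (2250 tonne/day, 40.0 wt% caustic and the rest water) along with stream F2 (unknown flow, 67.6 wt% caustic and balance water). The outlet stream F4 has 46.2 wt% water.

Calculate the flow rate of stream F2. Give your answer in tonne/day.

2250 tonne/day

Let F2 be the unknown flow. Total out = 2250 + F2.
water balance: 1350 + 0.324·F2 = 0.462·(2250 + F2)
(0.324 − 0.462)·F2 = 0.462×2250 − 1350 = -310.5
F2 = -310.5 / -0.138 = 2250 tonne/day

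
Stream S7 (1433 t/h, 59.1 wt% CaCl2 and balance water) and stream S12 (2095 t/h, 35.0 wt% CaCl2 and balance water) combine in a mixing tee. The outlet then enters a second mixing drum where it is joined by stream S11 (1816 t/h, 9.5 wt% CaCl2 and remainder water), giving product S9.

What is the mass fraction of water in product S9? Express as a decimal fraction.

Overall, product flow = 5344 t/h.
water in = 1433×0.409 + 2095×0.650 + 1816×0.905 = 3591.3 t/h.
water fraction in S9 = 0.6720.

0.6720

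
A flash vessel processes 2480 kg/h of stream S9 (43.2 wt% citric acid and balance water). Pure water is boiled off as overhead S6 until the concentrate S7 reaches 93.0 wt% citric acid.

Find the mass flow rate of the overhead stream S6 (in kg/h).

citric acid is conserved: 2480×0.432 = 1071.4 kg/h all reports to the concentrate.
Concentrate = 1071.4/(target fraction) = 1152 kg/h.
Overhead = 2480 − 1152 = 1328 kg/h.

1328 kg/h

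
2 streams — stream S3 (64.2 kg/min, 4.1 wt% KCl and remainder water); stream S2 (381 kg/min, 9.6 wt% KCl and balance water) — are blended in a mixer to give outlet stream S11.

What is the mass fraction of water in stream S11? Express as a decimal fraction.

0.9119

Total flow out = 64.2 + 381 = 445.2 kg/min.
water in = 64.2×0.959 + 381×0.904 = 405.99 kg/min.
water mass fraction in S11 = 405.99/445.2 = 0.9119.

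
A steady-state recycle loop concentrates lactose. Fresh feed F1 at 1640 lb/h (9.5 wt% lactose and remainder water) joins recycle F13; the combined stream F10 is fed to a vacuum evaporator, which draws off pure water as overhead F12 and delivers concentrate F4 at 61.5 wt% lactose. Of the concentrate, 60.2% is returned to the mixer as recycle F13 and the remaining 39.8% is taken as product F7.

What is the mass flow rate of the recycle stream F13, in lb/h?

Overall lactose balance (none leaves overhead): lactose in fresh feed = lactose in product, i.e. 1640×0.095 = (1−0.602)·F4·0.615.
F4 = 155.8/(0.615×0.398) = 636.52 lb/h.
Recycle F13 = 0.602×636.52 = 383.18 lb/h.

383.2 lb/h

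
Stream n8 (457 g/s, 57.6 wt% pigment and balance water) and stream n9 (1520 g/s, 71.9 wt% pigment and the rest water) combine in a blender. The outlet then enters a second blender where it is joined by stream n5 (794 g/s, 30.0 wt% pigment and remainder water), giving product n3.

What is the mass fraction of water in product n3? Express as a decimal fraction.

Overall, product flow = 2771 g/s.
water in = 457×0.424 + 1520×0.281 + 794×0.700 = 1176.7 g/s.
water fraction in n3 = 0.425.

0.425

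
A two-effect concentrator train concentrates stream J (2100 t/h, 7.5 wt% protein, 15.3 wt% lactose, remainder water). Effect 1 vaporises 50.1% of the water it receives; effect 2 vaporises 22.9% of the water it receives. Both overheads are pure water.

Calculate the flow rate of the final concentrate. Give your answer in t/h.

water in feed = 2100×0.772 = 1621.2 t/h.
After stage 1: water left = (1−0.501)×1621.2 = 808.98; stream total = 1287.8 t/h.
After stage 2: water left = (1−0.229)×808.98 = 623.72; final concentrate = 1102.5 t/h.

1103 t/h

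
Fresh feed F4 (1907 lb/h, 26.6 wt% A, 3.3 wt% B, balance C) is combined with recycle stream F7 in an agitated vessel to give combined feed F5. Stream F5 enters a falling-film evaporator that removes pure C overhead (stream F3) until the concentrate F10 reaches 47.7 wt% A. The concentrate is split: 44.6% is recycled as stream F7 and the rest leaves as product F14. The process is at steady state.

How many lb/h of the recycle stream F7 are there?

Overall A balance (none leaves overhead): A in fresh feed = A in product, i.e. 1907×0.266 = (1−0.446)·F10·0.477.
F10 = 507.26/(0.477×0.554) = 1919.6 lb/h.
Recycle F7 = 0.446×1919.6 = 856.13 lb/h.

856.1 lb/h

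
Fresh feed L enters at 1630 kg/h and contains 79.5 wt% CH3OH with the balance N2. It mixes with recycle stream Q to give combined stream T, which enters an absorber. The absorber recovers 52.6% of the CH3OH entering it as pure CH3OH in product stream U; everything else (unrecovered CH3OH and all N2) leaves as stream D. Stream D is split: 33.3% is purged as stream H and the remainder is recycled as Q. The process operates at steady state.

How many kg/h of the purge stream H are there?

N2 enters only via L and leaves only via the purge: 1630×0.205 = 0.333×(N2 in D), and the absorber passes all N2, so N2 in T = N2 in D = 1003.5 kg/h.
CH3OH in T: m_A = 1630×0.795 + (1−0.333)·(1−0.526)·m_A, so m_A = 1295.9/0.6838 = 1895 kg/h.
D = (1−0.526)×1895 + 1003.5 = 1901.7 kg/h.
Purge H = 0.333×1901.7 = 633.25 kg/h.

633.3 kg/h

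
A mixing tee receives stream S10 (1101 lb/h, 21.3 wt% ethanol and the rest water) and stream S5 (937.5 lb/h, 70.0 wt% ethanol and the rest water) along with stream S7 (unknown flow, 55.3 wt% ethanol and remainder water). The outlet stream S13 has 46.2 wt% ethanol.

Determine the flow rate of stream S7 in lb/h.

Let S7 be the unknown flow. Total out = 2038.5 + S7.
ethanol balance: 890.76 + 0.553·S7 = 0.462·(2038.5 + S7)
(0.553 − 0.462)·S7 = 0.462×2038.5 − 890.76 = 51.024
S7 = 51.024 / 0.091 = 560.7 lb/h

560.7 lb/h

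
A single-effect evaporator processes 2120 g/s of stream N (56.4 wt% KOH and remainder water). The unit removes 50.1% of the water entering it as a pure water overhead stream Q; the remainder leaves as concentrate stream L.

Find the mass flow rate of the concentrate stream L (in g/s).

water entering = 2120×0.436 = 924.32 g/s; overhead removed = 0.501×924.32 = 463.08 g/s.
Concentrate = 2120 − 463.08 = 1656.9 g/s.

1657 g/s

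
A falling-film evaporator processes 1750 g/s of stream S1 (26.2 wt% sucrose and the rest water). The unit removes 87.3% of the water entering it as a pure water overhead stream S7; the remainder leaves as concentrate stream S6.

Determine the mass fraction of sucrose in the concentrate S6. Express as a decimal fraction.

0.7365

sucrose is not removed: 1750×0.262 = 458.5 g/s of sucrose enters S6.
water entering = 1750×0.738 = 1291.5 g/s; overhead removed = 0.873×1291.5 = 1127.5 g/s.
Concentrate = 1750 − 1127.5 = 622.52 g/s.
Mass fraction = 458.5/622.52 = 0.7365.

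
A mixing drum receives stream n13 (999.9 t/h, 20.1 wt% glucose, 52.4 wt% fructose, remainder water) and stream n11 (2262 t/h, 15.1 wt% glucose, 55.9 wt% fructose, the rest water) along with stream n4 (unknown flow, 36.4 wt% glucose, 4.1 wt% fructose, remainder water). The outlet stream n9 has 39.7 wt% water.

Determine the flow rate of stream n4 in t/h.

1838 t/h

Let n4 be the unknown flow. Total out = 3261.9 + n4.
water balance: 930.95 + 0.595·n4 = 0.397·(3261.9 + n4)
(0.595 − 0.397)·n4 = 0.397×3261.9 − 930.95 = 364.02
n4 = 364.02 / 0.198 = 1838.5 t/h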